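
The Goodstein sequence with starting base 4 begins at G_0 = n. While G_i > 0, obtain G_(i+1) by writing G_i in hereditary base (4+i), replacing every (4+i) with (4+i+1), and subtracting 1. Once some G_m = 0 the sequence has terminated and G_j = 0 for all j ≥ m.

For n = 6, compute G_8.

1

(0) 6|_4 = 4 + 2 ↦ 5 + 2|_5 = 7 ⇒ 6
(1) 6|_5 = 5 + 1 ↦ 6 + 1|_6 = 7 ⇒ 6
(2) 6|_6 = 6 ↦ 7|_7 = 7 ⇒ 6
(3) 6|_7 = 6 ↦ 6|_8 = 6 ⇒ 5
(4) 5|_8 = 5 ↦ 5|_9 = 5 ⇒ 4
(5) 4|_9 = 4 ↦ 4|_10 = 4 ⇒ 3
(6) 3|_10 = 3 ↦ 3|_11 = 3 ⇒ 2
(7) 2|_11 = 2 ↦ 2|_12 = 2 ⇒ 1
(8) 1|_12 = 1 ↦ 1|_13 = 1 ⇒ 0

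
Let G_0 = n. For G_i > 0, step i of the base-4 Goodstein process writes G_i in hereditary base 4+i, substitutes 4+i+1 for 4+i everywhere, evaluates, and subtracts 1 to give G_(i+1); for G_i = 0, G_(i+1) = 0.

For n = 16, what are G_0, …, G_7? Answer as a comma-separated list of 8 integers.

base 4: 16 = 4^2; at 5: 5^2 = 25; next = 24
base 5: 24 = 4·5 + 4; at 6: 4·6 + 4 = 28; next = 27
base 6: 27 = 4·6 + 3; at 7: 4·7 + 3 = 31; next = 30
base 7: 30 = 4·7 + 2; at 8: 4·8 + 2 = 34; next = 33
base 8: 33 = 4·8 + 1; at 9: 4·9 + 1 = 37; next = 36
base 9: 36 = 4·9; at 10: 4·10 = 40; next = 39
base 10: 39 = 3·10 + 9; at 11: 3·11 + 9 = 42; next = 41

16, 24, 27, 30, 33, 36, 39, 41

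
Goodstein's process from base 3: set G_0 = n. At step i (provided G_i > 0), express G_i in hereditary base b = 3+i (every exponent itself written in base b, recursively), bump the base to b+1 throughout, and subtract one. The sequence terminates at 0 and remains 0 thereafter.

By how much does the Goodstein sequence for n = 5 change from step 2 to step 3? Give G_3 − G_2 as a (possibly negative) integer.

G_0=5  [base 3] 3 + 2  →[3↦4]→  4 + 2 = 6  −1 ⇒ G_1=5
G_1=5  [base 4] 4 + 1  →[4↦5]→  5 + 1 = 6  −1 ⇒ G_2=5
G_2=5  [base 5] 5  →[5↦6]→  6 = 6  −1 ⇒ G_3=5

0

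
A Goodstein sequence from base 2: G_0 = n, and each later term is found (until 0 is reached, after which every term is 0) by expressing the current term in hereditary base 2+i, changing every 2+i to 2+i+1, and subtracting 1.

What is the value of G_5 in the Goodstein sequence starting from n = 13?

step 0: 13 = 2^(2 + 1) + 2^2 + 1; sub 3 for 2: 3^(3 + 1) + 3^3 + 1; = 109; G_1 = 109−1 = 108
step 1: 108 = 3^(3 + 1) + 3^3; sub 4 for 3: 4^(4 + 1) + 4^4; = 1280; G_2 = 1280−1 = 1279
step 2: 1279 = 4^(4 + 1) + 3·4^3 + 3·4^2 + 3·4 + 3; sub 5 for 4: 5^(5 + 1) + 3·5^3 + 3·5^2 + 3·5 + 3; = 16093; G_3 = 16093−1 = 16092
step 3: 16092 = 5^(5 + 1) + 3·5^3 + 3·5^2 + 3·5 + 2; sub 6 for 5: 6^(6 + 1) + 3·6^3 + 3·6^2 + 3·6 + 2; = 280712; G_4 = 280712−1 = 280711
step 4: 280711 = 6^(6 + 1) + 3·6^3 + 3·6^2 + 3·6 + 1; sub 7 for 6: 7^(7 + 1) + 3·7^3 + 3·7^2 + 3·7 + 1; = 5765999; G_5 = 5765999−1 = 5765998
step 5: 5765998 = 7^(7 + 1) + 3·7^3 + 3·7^2 + 3·7; sub 8 for 7: 8^(8 + 1) + 3·8^3 + 3·8^2 + 3·8; = 134219480; G_6 = 134219480−1 = 134219479

5765998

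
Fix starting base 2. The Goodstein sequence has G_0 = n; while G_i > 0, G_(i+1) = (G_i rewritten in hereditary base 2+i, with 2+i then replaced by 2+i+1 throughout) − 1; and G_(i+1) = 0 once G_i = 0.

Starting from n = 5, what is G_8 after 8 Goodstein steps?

(0) 5|_2 = 2^2 + 1 ↦ 3^3 + 1|_3 = 28 ⇒ 27
(1) 27|_3 = 3^3 ↦ 4^4|_4 = 256 ⇒ 255
(2) 255|_4 = 3·4^3 + 3·4^2 + 3·4 + 3 ↦ 3·5^3 + 3·5^2 + 3·5 + 3|_5 = 468 ⇒ 467
(3) 467|_5 = 3·5^3 + 3·5^2 + 3·5 + 2 ↦ 3·6^3 + 3·6^2 + 3·6 + 2|_6 = 776 ⇒ 775
(4) 775|_6 = 3·6^3 + 3·6^2 + 3·6 + 1 ↦ 3·7^3 + 3·7^2 + 3·7 + 1|_7 = 1198 ⇒ 1197
(5) 1197|_7 = 3·7^3 + 3·7^2 + 3·7 ↦ 3·8^3 + 3·8^2 + 3·8|_8 = 1752 ⇒ 1751
(6) 1751|_8 = 3·8^3 + 3·8^2 + 2·8 + 7 ↦ 3·9^3 + 3·9^2 + 2·9 + 7|_9 = 2455 ⇒ 2454
(7) 2454|_9 = 3·9^3 + 3·9^2 + 2·9 + 6 ↦ 3·10^3 + 3·10^2 + 2·10 + 6|_10 = 3326 ⇒ 3325
(8) 3325|_10 = 3·10^3 + 3·10^2 + 2·10 + 5 ↦ 3·11^3 + 3·11^2 + 2·11 + 5|_11 = 4383 ⇒ 4382

3325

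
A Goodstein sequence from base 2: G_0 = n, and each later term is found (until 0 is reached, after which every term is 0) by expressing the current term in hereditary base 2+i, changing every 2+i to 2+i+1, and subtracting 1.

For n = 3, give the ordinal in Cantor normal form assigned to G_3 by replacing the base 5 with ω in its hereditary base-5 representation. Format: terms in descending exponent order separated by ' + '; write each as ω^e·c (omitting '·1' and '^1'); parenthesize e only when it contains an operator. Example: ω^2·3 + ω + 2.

2

G_0=3  [base 2] 2 + 1  →[2↦3]→  3 + 1 = 4  −1 ⇒ G_1=3
G_1=3  [base 3] 3  →[3↦4]→  4 = 4  −1 ⇒ G_2=3
G_2=3  [base 4] 3  →[4↦5]→  3 = 3  −1 ⇒ G_3=2
G_3=2  [base 5] 2  →[5↦6]→  2 = 2  −1 ⇒ G_4=1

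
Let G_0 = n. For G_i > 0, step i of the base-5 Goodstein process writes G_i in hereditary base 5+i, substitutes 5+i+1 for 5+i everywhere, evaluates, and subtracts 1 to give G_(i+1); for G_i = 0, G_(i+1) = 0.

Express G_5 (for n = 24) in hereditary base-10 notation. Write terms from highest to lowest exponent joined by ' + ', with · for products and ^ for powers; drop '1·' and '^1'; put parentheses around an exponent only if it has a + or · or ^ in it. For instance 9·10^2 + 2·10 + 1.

(0) 24|_5 = 4·5 + 4 ↦ 4·6 + 4|_6 = 28 ⇒ 27
(1) 27|_6 = 4·6 + 3 ↦ 4·7 + 3|_7 = 31 ⇒ 30
(2) 30|_7 = 4·7 + 2 ↦ 4·8 + 2|_8 = 34 ⇒ 33
(3) 33|_8 = 4·8 + 1 ↦ 4·9 + 1|_9 = 37 ⇒ 36
(4) 36|_9 = 4·9 ↦ 4·10|_10 = 40 ⇒ 39
(5) 39|_10 = 3·10 + 9 ↦ 3·11 + 9|_11 = 42 ⇒ 41

3·10 + 9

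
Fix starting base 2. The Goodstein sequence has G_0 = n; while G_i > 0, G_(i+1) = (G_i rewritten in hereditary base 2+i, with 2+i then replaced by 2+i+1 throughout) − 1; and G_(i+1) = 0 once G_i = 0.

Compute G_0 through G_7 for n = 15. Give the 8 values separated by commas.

15, 111, 1283, 18752, 326593, 6588344, 150994943, 3524450280

15 —HB2→ 2^(2 + 1) + 2^2 + 2 + 1 —bump→ 3^(3 + 1) + 3^3 + 3 + 1 = 112 —(−1)→ 111
111 —HB3→ 3^(3 + 1) + 3^3 + 3 —bump→ 4^(4 + 1) + 4^4 + 4 = 1284 —(−1)→ 1283
1283 —HB4→ 4^(4 + 1) + 4^4 + 3 —bump→ 5^(5 + 1) + 5^5 + 3 = 18753 —(−1)→ 18752
18752 —HB5→ 5^(5 + 1) + 5^5 + 2 —bump→ 6^(6 + 1) + 6^6 + 2 = 326594 —(−1)→ 326593
326593 —HB6→ 6^(6 + 1) + 6^6 + 1 —bump→ 7^(7 + 1) + 7^7 + 1 = 6588345 —(−1)→ 6588344
6588344 —HB7→ 7^(7 + 1) + 7^7 —bump→ 8^(8 + 1) + 8^8 = 150994944 —(−1)→ 150994943
150994943 —HB8→ 8^(8 + 1) + 7·8^7 + 7·8^6 + 7·8^5 + 7·8^4 + 7·8^3 + 7·8^2 + 7·8 + 7 —bump→ 9^(9 + 1) + 7·9^7 + 7·9^6 + 7·9^5 + 7·9^4 + 7·9^3 + 7·9^2 + 7·9 + 7 = 3524450281 —(−1)→ 3524450280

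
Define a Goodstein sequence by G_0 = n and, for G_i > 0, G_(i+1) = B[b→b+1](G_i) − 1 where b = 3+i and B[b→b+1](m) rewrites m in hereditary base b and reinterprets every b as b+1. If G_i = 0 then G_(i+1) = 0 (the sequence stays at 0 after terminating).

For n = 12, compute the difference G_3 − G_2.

12 —HB3→ 3^2 + 3 —bump→ 4^2 + 4 = 20 —(−1)→ 19
19 —HB4→ 4^2 + 3 —bump→ 5^2 + 3 = 28 —(−1)→ 27
27 —HB5→ 5^2 + 2 —bump→ 6^2 + 2 = 38 —(−1)→ 37

10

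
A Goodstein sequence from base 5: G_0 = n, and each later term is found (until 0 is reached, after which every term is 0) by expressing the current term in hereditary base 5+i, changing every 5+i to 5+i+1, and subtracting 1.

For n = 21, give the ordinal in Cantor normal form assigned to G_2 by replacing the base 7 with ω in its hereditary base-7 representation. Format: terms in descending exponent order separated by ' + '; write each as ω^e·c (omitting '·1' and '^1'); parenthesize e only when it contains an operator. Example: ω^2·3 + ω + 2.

step 0: 21 = 4·5 + 1; sub 6 for 5: 4·6 + 1; = 25; G_1 = 25−1 = 24
step 1: 24 = 4·6; sub 7 for 6: 4·7; = 28; G_2 = 28−1 = 27

ω·3 + 6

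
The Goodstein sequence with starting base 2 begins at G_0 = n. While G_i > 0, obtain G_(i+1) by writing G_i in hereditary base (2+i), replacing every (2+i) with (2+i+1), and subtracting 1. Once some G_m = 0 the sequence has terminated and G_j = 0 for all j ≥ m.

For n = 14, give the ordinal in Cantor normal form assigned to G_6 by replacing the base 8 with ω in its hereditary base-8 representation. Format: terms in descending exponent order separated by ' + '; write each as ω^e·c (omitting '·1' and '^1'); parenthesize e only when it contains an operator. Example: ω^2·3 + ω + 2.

ω^(ω + 1) + ω^5·5 + ω^4·5 + ω^3·5 + ω^2·5 + ω·5 + 3

14 —HB2→ 2^(2 + 1) + 2^2 + 2 —bump→ 3^(3 + 1) + 3^3 + 3 = 111 —(−1)→ 110
110 —HB3→ 3^(3 + 1) + 3^3 + 2 —bump→ 4^(4 + 1) + 4^4 + 2 = 1282 —(−1)→ 1281
1281 —HB4→ 4^(4 + 1) + 4^4 + 1 —bump→ 5^(5 + 1) + 5^5 + 1 = 18751 —(−1)→ 18750
18750 —HB5→ 5^(5 + 1) + 5^5 —bump→ 6^(6 + 1) + 6^6 = 326592 —(−1)→ 326591
326591 —HB6→ 6^(6 + 1) + 5·6^5 + 5·6^4 + 5·6^3 + 5·6^2 + 5·6 + 5 —bump→ 7^(7 + 1) + 5·7^5 + 5·7^4 + 5·7^3 + 5·7^2 + 5·7 + 5 = 5862841 —(−1)→ 5862840
5862840 —HB7→ 7^(7 + 1) + 5·7^5 + 5·7^4 + 5·7^3 + 5·7^2 + 5·7 + 4 —bump→ 8^(8 + 1) + 5·8^5 + 5·8^4 + 5·8^3 + 5·8^2 + 5·8 + 4 = 134404972 —(−1)→ 134404971
134404971 —HB8→ 8^(8 + 1) + 5·8^5 + 5·8^4 + 5·8^3 + 5·8^2 + 5·8 + 3 —bump→ 9^(9 + 1) + 5·9^5 + 5·9^4 + 5·9^3 + 5·9^2 + 5·9 + 3 = 3487116549 —(−1)→ 3487116548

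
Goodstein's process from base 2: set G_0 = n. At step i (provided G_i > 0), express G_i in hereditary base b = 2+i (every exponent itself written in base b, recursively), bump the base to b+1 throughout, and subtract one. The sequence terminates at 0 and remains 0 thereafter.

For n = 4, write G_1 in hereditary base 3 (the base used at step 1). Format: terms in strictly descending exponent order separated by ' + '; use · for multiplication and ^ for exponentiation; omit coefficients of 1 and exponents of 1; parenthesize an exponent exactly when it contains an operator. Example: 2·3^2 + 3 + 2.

G_0 = 4. HB_2(4) = 2^2. Bump = 27. G_1 = 26.
G_1 = 26. HB_3(26) = 2·3^2 + 2·3 + 2. Bump = 42. G_2 = 41.

2·3^2 + 2·3 + 2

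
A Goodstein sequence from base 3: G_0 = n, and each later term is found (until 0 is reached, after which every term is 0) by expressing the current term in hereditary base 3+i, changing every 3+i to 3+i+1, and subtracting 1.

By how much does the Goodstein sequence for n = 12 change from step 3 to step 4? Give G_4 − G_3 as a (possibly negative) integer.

12

step 0: 12 = 3^2 + 3; sub 4 for 3: 4^2 + 4; = 20; G_1 = 20−1 = 19
step 1: 19 = 4^2 + 3; sub 5 for 4: 5^2 + 3; = 28; G_2 = 28−1 = 27
step 2: 27 = 5^2 + 2; sub 6 for 5: 6^2 + 2; = 38; G_3 = 38−1 = 37
step 3: 37 = 6^2 + 1; sub 7 for 6: 7^2 + 1; = 50; G_4 = 50−1 = 49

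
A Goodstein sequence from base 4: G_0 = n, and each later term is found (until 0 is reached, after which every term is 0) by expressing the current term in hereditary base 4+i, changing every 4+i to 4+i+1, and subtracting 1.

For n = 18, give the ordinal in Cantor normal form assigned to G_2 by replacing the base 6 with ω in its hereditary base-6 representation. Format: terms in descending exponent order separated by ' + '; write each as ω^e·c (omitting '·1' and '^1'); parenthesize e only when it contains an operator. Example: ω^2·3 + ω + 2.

[0] 18 ≡ 4^2 + 2 (base 4). Lift 5: 27. −1: 26.
[1] 26 ≡ 5^2 + 1 (base 5). Lift 6: 37. −1: 36.
[2] 36 ≡ 6^2 (base 6). Lift 7: 49. −1: 48.

ω^2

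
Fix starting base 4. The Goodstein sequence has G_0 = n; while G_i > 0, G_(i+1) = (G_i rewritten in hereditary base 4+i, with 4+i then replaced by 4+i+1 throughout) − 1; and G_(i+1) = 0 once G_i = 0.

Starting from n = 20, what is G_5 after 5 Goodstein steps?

step 0: 20 = 4^2 + 4; sub 5 for 4: 5^2 + 5; = 30; G_1 = 30−1 = 29
step 1: 29 = 5^2 + 4; sub 6 for 5: 6^2 + 4; = 40; G_2 = 40−1 = 39
step 2: 39 = 6^2 + 3; sub 7 for 6: 7^2 + 3; = 52; G_3 = 52−1 = 51
step 3: 51 = 7^2 + 2; sub 8 for 7: 8^2 + 2; = 66; G_4 = 66−1 = 65
step 4: 65 = 8^2 + 1; sub 9 for 8: 9^2 + 1; = 82; G_5 = 82−1 = 81

81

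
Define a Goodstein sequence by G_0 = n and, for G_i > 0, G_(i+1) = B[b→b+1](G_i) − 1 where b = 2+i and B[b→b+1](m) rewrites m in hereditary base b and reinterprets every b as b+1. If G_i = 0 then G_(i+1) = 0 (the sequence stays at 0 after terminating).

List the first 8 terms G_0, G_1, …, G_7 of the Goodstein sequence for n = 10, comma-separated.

step 0: 10 = 2^(2 + 1) + 2; sub 3 for 2: 3^(3 + 1) + 3; = 84; G_1 = 84−1 = 83
step 1: 83 = 3^(3 + 1) + 2; sub 4 for 3: 4^(4 + 1) + 2; = 1026; G_2 = 1026−1 = 1025
step 2: 1025 = 4^(4 + 1) + 1; sub 5 for 4: 5^(5 + 1) + 1; = 15626; G_3 = 15626−1 = 15625
step 3: 15625 = 5^(5 + 1); sub 6 for 5: 6^(6 + 1); = 279936; G_4 = 279936−1 = 279935
step 4: 279935 = 5·6^6 + 5·6^5 + 5·6^4 + 5·6^3 + 5·6^2 + 5·6 + 5; sub 7 for 6: 5·7^7 + 5·7^5 + 5·7^4 + 5·7^3 + 5·7^2 + 5·7 + 5; = 4215755; G_5 = 4215755−1 = 4215754
step 5: 4215754 = 5·7^7 + 5·7^5 + 5·7^4 + 5·7^3 + 5·7^2 + 5·7 + 4; sub 8 for 7: 5·8^8 + 5·8^5 + 5·8^4 + 5·8^3 + 5·8^2 + 5·8 + 4; = 84073324; G_6 = 84073324−1 = 84073323
step 6: 84073323 = 5·8^8 + 5·8^5 + 5·8^4 + 5·8^3 + 5·8^2 + 5·8 + 3; sub 9 for 8: 5·9^9 + 5·9^5 + 5·9^4 + 5·9^3 + 5·9^2 + 5·9 + 3; = 1937434593; G_7 = 1937434593−1 = 1937434592

10, 83, 1025, 15625, 279935, 4215754, 84073323, 1937434592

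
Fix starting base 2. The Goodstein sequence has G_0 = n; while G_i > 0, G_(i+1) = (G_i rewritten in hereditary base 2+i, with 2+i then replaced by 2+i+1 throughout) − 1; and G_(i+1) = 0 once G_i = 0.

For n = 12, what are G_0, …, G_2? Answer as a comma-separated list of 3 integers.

(0) 12|_2 = 2^(2 + 1) + 2^2 ↦ 3^(3 + 1) + 3^3|_3 = 108 ⇒ 107
(1) 107|_3 = 3^(3 + 1) + 2·3^2 + 2·3 + 2 ↦ 4^(4 + 1) + 2·4^2 + 2·4 + 2|_4 = 1066 ⇒ 1065

12, 107, 1065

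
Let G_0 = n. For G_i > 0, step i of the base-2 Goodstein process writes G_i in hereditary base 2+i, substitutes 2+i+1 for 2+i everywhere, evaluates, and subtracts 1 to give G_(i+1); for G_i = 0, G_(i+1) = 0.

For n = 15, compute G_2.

i=0: 15 = 2^(2 + 1) + 2^2 + 2 + 1 (b=2); 2→3: 3^(3 + 1) + 3^3 + 3 + 1 = 112; 112−1 = 111
i=1: 111 = 3^(3 + 1) + 3^3 + 3 (b=3); 3→4: 4^(4 + 1) + 4^4 + 4 = 1284; 1284−1 = 1283
i=2: 1283 = 4^(4 + 1) + 4^4 + 3 (b=4); 4→5: 5^(5 + 1) + 5^5 + 3 = 18753; 18753−1 = 18752

1283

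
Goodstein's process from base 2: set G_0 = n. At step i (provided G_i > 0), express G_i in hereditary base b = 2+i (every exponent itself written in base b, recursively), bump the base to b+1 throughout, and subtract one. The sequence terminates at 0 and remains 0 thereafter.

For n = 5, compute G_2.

255

(0) 5|_2 = 2^2 + 1 ↦ 3^3 + 1|_3 = 28 ⇒ 27
(1) 27|_3 = 3^3 ↦ 4^4|_4 = 256 ⇒ 255
(2) 255|_4 = 3·4^3 + 3·4^2 + 3·4 + 3 ↦ 3·5^3 + 3·5^2 + 3·5 + 3|_5 = 468 ⇒ 467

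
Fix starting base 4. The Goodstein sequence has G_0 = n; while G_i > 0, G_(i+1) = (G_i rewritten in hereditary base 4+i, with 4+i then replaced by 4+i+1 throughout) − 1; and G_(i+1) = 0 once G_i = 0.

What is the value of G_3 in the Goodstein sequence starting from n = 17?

39

i=0: 17 = 4^2 + 1 (b=4); 4→5: 5^2 + 1 = 26; 26−1 = 25
i=1: 25 = 5^2 (b=5); 5→6: 6^2 = 36; 36−1 = 35
i=2: 35 = 5·6 + 5 (b=6); 6→7: 5·7 + 5 = 40; 40−1 = 39
i=3: 39 = 5·7 + 4 (b=7); 7→8: 5·8 + 4 = 44; 44−1 = 43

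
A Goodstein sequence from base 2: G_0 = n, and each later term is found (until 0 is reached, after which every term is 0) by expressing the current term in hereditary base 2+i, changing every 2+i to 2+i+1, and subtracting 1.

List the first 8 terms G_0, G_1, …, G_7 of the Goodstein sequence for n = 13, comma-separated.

base 2: 13 = 2^(2 + 1) + 2^2 + 1; at 3: 3^(3 + 1) + 3^3 + 1 = 109; next = 108
base 3: 108 = 3^(3 + 1) + 3^3; at 4: 4^(4 + 1) + 4^4 = 1280; next = 1279
base 4: 1279 = 4^(4 + 1) + 3·4^3 + 3·4^2 + 3·4 + 3; at 5: 5^(5 + 1) + 3·5^3 + 3·5^2 + 3·5 + 3 = 16093; next = 16092
base 5: 16092 = 5^(5 + 1) + 3·5^3 + 3·5^2 + 3·5 + 2; at 6: 6^(6 + 1) + 3·6^3 + 3·6^2 + 3·6 + 2 = 280712; next = 280711
base 6: 280711 = 6^(6 + 1) + 3·6^3 + 3·6^2 + 3·6 + 1; at 7: 7^(7 + 1) + 3·7^3 + 3·7^2 + 3·7 + 1 = 5765999; next = 5765998
base 7: 5765998 = 7^(7 + 1) + 3·7^3 + 3·7^2 + 3·7; at 8: 8^(8 + 1) + 3·8^3 + 3·8^2 + 3·8 = 134219480; next = 134219479
base 8: 134219479 = 8^(8 + 1) + 3·8^3 + 3·8^2 + 2·8 + 7; at 9: 9^(9 + 1) + 3·9^3 + 3·9^2 + 2·9 + 7 = 3486786856; next = 3486786855

13, 108, 1279, 16092, 280711, 5765998, 134219479, 3486786855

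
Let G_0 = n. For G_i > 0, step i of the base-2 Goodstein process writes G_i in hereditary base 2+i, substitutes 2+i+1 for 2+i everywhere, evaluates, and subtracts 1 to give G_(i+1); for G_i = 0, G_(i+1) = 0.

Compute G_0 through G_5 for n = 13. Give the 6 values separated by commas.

13, 108, 1279, 16092, 280711, 5765998

13 —HB2→ 2^(2 + 1) + 2^2 + 1 —bump→ 3^(3 + 1) + 3^3 + 1 = 109 —(−1)→ 108
108 —HB3→ 3^(3 + 1) + 3^3 —bump→ 4^(4 + 1) + 4^4 = 1280 —(−1)→ 1279
1279 —HB4→ 4^(4 + 1) + 3·4^3 + 3·4^2 + 3·4 + 3 —bump→ 5^(5 + 1) + 3·5^3 + 3·5^2 + 3·5 + 3 = 16093 —(−1)→ 16092
16092 —HB5→ 5^(5 + 1) + 3·5^3 + 3·5^2 + 3·5 + 2 —bump→ 6^(6 + 1) + 3·6^3 + 3·6^2 + 3·6 + 2 = 280712 —(−1)→ 280711
280711 —HB6→ 6^(6 + 1) + 3·6^3 + 3·6^2 + 3·6 + 1 —bump→ 7^(7 + 1) + 3·7^3 + 3·7^2 + 3·7 + 1 = 5765999 —(−1)→ 5765998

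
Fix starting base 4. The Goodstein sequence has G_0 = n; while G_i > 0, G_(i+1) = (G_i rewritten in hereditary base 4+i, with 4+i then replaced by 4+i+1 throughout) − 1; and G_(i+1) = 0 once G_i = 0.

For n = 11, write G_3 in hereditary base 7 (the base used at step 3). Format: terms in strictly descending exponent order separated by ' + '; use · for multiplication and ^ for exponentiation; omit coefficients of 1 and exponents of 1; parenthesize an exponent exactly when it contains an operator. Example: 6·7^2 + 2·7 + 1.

G_0 = 11. HB_4(11) = 2·4 + 3. Bump = 13. G_1 = 12.
G_1 = 12. HB_5(12) = 2·5 + 2. Bump = 14. G_2 = 13.
G_2 = 13. HB_6(13) = 2·6 + 1. Bump = 15. G_3 = 14.
G_3 = 14. HB_7(14) = 2·7. Bump = 16. G_4 = 15.

2·7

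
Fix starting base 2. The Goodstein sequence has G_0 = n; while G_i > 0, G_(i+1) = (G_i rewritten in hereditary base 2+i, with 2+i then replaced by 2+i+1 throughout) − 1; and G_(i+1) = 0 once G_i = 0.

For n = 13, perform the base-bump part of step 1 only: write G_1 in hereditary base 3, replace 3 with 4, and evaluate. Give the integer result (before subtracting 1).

i=0: 13 = 2^(2 + 1) + 2^2 + 1 (b=2); 2→3: 3^(3 + 1) + 3^3 + 1 = 109; 109−1 = 108
i=1: 108 = 3^(3 + 1) + 3^3 (b=3); 3→4: 4^(4 + 1) + 4^4 = 1280; 1280−1 = 1279

1280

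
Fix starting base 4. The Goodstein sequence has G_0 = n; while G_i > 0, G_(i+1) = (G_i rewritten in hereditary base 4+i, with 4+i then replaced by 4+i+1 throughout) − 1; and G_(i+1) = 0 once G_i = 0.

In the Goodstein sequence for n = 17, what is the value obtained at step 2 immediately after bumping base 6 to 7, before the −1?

40

step 0: 17 = 4^2 + 1; sub 5 for 4: 5^2 + 1; = 26; G_1 = 26−1 = 25
step 1: 25 = 5^2; sub 6 for 5: 6^2; = 36; G_2 = 36−1 = 35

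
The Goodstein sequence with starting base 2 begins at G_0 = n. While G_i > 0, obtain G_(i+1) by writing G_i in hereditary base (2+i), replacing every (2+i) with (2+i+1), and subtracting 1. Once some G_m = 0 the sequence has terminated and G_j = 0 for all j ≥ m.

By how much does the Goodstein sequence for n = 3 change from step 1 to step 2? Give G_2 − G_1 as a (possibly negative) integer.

(0) 3|_2 = 2 + 1 ↦ 3 + 1|_3 = 4 ⇒ 3
(1) 3|_3 = 3 ↦ 4|_4 = 4 ⇒ 3

0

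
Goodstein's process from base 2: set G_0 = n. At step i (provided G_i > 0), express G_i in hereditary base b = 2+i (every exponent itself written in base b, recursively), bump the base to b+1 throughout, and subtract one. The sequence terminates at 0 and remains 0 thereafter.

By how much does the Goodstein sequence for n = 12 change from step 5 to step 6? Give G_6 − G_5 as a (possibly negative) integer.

128452957

base 2: 12 = 2^(2 + 1) + 2^2; at 3: 3^(3 + 1) + 3^3 = 108; next = 107
base 3: 107 = 3^(3 + 1) + 2·3^2 + 2·3 + 2; at 4: 4^(4 + 1) + 2·4^2 + 2·4 + 2 = 1066; next = 1065
base 4: 1065 = 4^(4 + 1) + 2·4^2 + 2·4 + 1; at 5: 5^(5 + 1) + 2·5^2 + 2·5 + 1 = 15686; next = 15685
base 5: 15685 = 5^(5 + 1) + 2·5^2 + 2·5; at 6: 6^(6 + 1) + 2·6^2 + 2·6 = 280020; next = 280019
base 6: 280019 = 6^(6 + 1) + 2·6^2 + 6 + 5; at 7: 7^(7 + 1) + 2·7^2 + 7 + 5 = 5764911; next = 5764910
base 7: 5764910 = 7^(7 + 1) + 2·7^2 + 7 + 4; at 8: 8^(8 + 1) + 2·8^2 + 8 + 4 = 134217868; next = 134217867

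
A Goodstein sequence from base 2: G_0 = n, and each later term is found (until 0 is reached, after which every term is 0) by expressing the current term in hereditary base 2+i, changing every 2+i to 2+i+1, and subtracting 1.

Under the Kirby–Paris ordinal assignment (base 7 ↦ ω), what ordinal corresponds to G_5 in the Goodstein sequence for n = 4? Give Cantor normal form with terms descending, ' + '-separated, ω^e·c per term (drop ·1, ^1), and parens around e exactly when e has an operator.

(0) 4|_2 = 2^2 ↦ 3^3|_3 = 27 ⇒ 26
(1) 26|_3 = 2·3^2 + 2·3 + 2 ↦ 2·4^2 + 2·4 + 2|_4 = 42 ⇒ 41
(2) 41|_4 = 2·4^2 + 2·4 + 1 ↦ 2·5^2 + 2·5 + 1|_5 = 61 ⇒ 60
(3) 60|_5 = 2·5^2 + 2·5 ↦ 2·6^2 + 2·6|_6 = 84 ⇒ 83
(4) 83|_6 = 2·6^2 + 6 + 5 ↦ 2·7^2 + 7 + 5|_7 = 110 ⇒ 109

ω^2·2 + ω + 4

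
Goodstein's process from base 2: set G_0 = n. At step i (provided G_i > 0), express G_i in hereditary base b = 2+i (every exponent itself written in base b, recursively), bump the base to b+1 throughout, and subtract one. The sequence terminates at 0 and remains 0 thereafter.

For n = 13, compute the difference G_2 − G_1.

1171

G_0 = 13. HB_2(13) = 2^(2 + 1) + 2^2 + 1. Bump = 109. G_1 = 108.
G_1 = 108. HB_3(108) = 3^(3 + 1) + 3^3. Bump = 1280. G_2 = 1279.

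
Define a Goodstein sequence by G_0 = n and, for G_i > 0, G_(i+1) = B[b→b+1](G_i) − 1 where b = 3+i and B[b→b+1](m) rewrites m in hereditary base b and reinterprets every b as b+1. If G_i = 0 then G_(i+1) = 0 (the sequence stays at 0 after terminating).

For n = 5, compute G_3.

G_0 = 5. HB_3(5) = 3 + 2. Bump = 6. G_1 = 5.
G_1 = 5. HB_4(5) = 4 + 1. Bump = 6. G_2 = 5.
G_2 = 5. HB_5(5) = 5. Bump = 6. G_3 = 5.
G_3 = 5. HB_6(5) = 5. Bump = 5. G_4 = 4.

5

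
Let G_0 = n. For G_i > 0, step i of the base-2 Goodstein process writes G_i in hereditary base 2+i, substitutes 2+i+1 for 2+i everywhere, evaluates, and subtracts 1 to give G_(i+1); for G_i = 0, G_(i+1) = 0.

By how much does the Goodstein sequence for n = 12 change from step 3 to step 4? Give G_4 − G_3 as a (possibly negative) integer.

264334

[0] 12 ≡ 2^(2 + 1) + 2^2 (base 2). Lift 3: 108. −1: 107.
[1] 107 ≡ 3^(3 + 1) + 2·3^2 + 2·3 + 2 (base 3). Lift 4: 1066. −1: 1065.
[2] 1065 ≡ 4^(4 + 1) + 2·4^2 + 2·4 + 1 (base 4). Lift 5: 15686. −1: 15685.
[3] 15685 ≡ 5^(5 + 1) + 2·5^2 + 2·5 (base 5). Lift 6: 280020. −1: 280019.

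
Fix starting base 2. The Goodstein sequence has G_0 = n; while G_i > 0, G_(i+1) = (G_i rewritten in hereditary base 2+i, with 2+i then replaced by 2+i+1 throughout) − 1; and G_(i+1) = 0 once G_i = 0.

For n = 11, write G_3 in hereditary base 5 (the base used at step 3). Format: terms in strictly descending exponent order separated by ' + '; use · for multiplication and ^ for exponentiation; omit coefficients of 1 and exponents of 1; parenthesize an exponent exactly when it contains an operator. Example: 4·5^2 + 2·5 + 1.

[0] 11 ≡ 2^(2 + 1) + 2 + 1 (base 2). Lift 3: 85. −1: 84.
[1] 84 ≡ 3^(3 + 1) + 3 (base 3). Lift 4: 1028. −1: 1027.
[2] 1027 ≡ 4^(4 + 1) + 3 (base 4). Lift 5: 15628. −1: 15627.
[3] 15627 ≡ 5^(5 + 1) + 2 (base 5). Lift 6: 279938. −1: 279937.

5^(5 + 1) + 2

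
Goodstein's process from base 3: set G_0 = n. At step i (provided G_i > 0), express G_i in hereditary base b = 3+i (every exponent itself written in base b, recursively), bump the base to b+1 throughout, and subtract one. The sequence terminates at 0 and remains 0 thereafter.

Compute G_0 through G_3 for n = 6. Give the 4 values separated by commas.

6, 7, 7, 7

G_0 = 6. HB_3(6) = 2·3. Bump = 8. G_1 = 7.
G_1 = 7. HB_4(7) = 4 + 3. Bump = 8. G_2 = 7.
G_2 = 7. HB_5(7) = 5 + 2. Bump = 8. G_3 = 7.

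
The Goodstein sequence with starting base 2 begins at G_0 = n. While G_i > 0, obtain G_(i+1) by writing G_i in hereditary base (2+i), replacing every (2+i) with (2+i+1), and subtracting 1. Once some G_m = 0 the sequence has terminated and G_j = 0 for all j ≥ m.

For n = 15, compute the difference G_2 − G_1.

G_0=15  [base 2] 2^(2 + 1) + 2^2 + 2 + 1  →[2↦3]→  3^(3 + 1) + 3^3 + 3 + 1 = 112  −1 ⇒ G_1=111
G_1=111  [base 3] 3^(3 + 1) + 3^3 + 3  →[3↦4]→  4^(4 + 1) + 4^4 + 4 = 1284  −1 ⇒ G_2=1283

1172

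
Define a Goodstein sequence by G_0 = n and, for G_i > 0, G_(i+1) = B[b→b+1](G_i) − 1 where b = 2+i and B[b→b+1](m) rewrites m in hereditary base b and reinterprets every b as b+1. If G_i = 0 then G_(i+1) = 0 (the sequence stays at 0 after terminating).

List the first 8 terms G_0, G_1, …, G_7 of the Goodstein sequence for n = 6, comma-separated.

G_0 = 6. HB_2(6) = 2^2 + 2. Bump = 30. G_1 = 29.
G_1 = 29. HB_3(29) = 3^3 + 2. Bump = 258. G_2 = 257.
G_2 = 257. HB_4(257) = 4^4 + 1. Bump = 3126. G_3 = 3125.
G_3 = 3125. HB_5(3125) = 5^5. Bump = 46656. G_4 = 46655.
G_4 = 46655. HB_6(46655) = 5·6^5 + 5·6^4 + 5·6^3 + 5·6^2 + 5·6 + 5. Bump = 98040. G_5 = 98039.
G_5 = 98039. HB_7(98039) = 5·7^5 + 5·7^4 + 5·7^3 + 5·7^2 + 5·7 + 4. Bump = 187244. G_6 = 187243.
G_6 = 187243. HB_8(187243) = 5·8^5 + 5·8^4 + 5·8^3 + 5·8^2 + 5·8 + 3. Bump = 332148. G_7 = 332147.

6, 29, 257, 3125, 46655, 98039, 187243, 332147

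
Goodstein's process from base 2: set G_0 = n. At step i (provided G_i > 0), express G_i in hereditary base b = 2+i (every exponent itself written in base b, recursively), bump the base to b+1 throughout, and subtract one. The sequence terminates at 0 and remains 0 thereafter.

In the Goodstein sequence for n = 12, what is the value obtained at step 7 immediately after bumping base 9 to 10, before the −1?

100000000212

base 2: 12 = 2^(2 + 1) + 2^2; at 3: 3^(3 + 1) + 3^3 = 108; next = 107
base 3: 107 = 3^(3 + 1) + 2·3^2 + 2·3 + 2; at 4: 4^(4 + 1) + 2·4^2 + 2·4 + 2 = 1066; next = 1065
base 4: 1065 = 4^(4 + 1) + 2·4^2 + 2·4 + 1; at 5: 5^(5 + 1) + 2·5^2 + 2·5 + 1 = 15686; next = 15685
base 5: 15685 = 5^(5 + 1) + 2·5^2 + 2·5; at 6: 6^(6 + 1) + 2·6^2 + 2·6 = 280020; next = 280019
base 6: 280019 = 6^(6 + 1) + 2·6^2 + 6 + 5; at 7: 7^(7 + 1) + 2·7^2 + 7 + 5 = 5764911; next = 5764910
base 7: 5764910 = 7^(7 + 1) + 2·7^2 + 7 + 4; at 8: 8^(8 + 1) + 2·8^2 + 8 + 4 = 134217868; next = 134217867
base 8: 134217867 = 8^(8 + 1) + 2·8^2 + 8 + 3; at 9: 9^(9 + 1) + 2·9^2 + 9 + 3 = 3486784575; next = 3486784574
base 9: 3486784574 = 9^(9 + 1) + 2·9^2 + 9 + 2; at 10: 10^(10 + 1) + 2·10^2 + 10 + 2 = 100000000212; next = 100000000211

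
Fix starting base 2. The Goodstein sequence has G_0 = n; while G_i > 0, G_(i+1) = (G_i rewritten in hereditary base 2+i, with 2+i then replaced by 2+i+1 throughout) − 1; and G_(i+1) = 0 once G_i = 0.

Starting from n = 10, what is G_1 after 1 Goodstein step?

83

i=0: 10 = 2^(2 + 1) + 2 (b=2); 2→3: 3^(3 + 1) + 3 = 84; 84−1 = 83
i=1: 83 = 3^(3 + 1) + 2 (b=3); 3→4: 4^(4 + 1) + 2 = 1026; 1026−1 = 1025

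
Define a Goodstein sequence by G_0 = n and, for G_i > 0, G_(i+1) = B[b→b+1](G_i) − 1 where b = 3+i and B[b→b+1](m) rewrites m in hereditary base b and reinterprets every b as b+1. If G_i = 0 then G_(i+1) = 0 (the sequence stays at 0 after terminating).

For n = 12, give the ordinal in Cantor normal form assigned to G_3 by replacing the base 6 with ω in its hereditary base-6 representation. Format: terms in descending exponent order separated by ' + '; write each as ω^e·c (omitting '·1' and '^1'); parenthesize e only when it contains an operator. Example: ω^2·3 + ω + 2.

base 3: 12 = 3^2 + 3; at 4: 4^2 + 4 = 20; next = 19
base 4: 19 = 4^2 + 3; at 5: 5^2 + 3 = 28; next = 27
base 5: 27 = 5^2 + 2; at 6: 6^2 + 2 = 38; next = 37

ω^2 + 1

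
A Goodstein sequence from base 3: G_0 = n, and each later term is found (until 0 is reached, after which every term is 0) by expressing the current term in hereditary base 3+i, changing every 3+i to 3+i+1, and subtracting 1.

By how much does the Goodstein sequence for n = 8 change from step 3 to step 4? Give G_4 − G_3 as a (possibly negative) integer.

0

G_0 = 8. HB_3(8) = 2·3 + 2. Bump = 10. G_1 = 9.
G_1 = 9. HB_4(9) = 2·4 + 1. Bump = 11. G_2 = 10.
G_2 = 10. HB_5(10) = 2·5. Bump = 12. G_3 = 11.
G_3 = 11. HB_6(11) = 6 + 5. Bump = 12. G_4 = 11.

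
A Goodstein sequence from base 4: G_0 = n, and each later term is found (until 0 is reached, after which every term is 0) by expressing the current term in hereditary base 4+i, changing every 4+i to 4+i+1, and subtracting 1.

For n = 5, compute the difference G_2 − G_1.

0

5 —HB4→ 4 + 1 —bump→ 5 + 1 = 6 —(−1)→ 5
5 —HB5→ 5 —bump→ 6 = 6 —(−1)→ 5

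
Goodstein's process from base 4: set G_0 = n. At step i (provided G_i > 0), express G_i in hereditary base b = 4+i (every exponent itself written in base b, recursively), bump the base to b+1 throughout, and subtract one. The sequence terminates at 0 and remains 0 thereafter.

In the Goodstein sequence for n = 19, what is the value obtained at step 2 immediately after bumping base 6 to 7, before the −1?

50

[0] 19 ≡ 4^2 + 3 (base 4). Lift 5: 28. −1: 27.
[1] 27 ≡ 5^2 + 2 (base 5). Lift 6: 38. −1: 37.
[2] 37 ≡ 6^2 + 1 (base 6). Lift 7: 50. −1: 49.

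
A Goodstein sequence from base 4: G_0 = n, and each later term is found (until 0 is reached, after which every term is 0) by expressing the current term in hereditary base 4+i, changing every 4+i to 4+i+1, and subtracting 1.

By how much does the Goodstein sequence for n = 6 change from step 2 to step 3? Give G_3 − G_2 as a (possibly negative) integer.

0

6 —HB4→ 4 + 2 —bump→ 5 + 2 = 7 —(−1)→ 6
6 —HB5→ 5 + 1 —bump→ 6 + 1 = 7 —(−1)→ 6
6 —HB6→ 6 —bump→ 7 = 7 —(−1)→ 6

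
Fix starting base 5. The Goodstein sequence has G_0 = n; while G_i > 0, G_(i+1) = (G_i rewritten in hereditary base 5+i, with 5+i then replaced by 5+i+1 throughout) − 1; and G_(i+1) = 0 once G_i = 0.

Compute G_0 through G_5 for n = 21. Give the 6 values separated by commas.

G_0=21  [base 5] 4·5 + 1  →[5↦6]→  4·6 + 1 = 25  −1 ⇒ G_1=24
G_1=24  [base 6] 4·6  →[6↦7]→  4·7 = 28  −1 ⇒ G_2=27
G_2=27  [base 7] 3·7 + 6  →[7↦8]→  3·8 + 6 = 30  −1 ⇒ G_3=29
G_3=29  [base 8] 3·8 + 5  →[8↦9]→  3·9 + 5 = 32  −1 ⇒ G_4=31
G_4=31  [base 9] 3·9 + 4  →[9↦10]→  3·10 + 4 = 34  −1 ⇒ G_5=33

21, 24, 27, 29, 31, 33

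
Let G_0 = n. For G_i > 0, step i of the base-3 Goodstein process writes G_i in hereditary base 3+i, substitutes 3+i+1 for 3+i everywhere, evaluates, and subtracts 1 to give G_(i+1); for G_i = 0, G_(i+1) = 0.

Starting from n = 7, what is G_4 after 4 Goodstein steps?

[0] 7 ≡ 2·3 + 1 (base 3). Lift 4: 9. −1: 8.
[1] 8 ≡ 2·4 (base 4). Lift 5: 10. −1: 9.
[2] 9 ≡ 5 + 4 (base 5). Lift 6: 10. −1: 9.
[3] 9 ≡ 6 + 3 (base 6). Lift 7: 10. −1: 9.
[4] 9 ≡ 7 + 2 (base 7). Lift 8: 10. −1: 9.

9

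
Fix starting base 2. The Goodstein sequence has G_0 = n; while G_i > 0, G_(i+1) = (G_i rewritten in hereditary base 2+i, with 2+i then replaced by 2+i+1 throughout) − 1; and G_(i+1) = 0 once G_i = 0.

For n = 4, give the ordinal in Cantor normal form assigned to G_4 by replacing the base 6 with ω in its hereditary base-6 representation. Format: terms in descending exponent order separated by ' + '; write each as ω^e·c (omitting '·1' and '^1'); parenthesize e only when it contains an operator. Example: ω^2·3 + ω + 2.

G_0=4  [base 2] 2^2  →[2↦3]→  3^3 = 27  −1 ⇒ G_1=26
G_1=26  [base 3] 2·3^2 + 2·3 + 2  →[3↦4]→  2·4^2 + 2·4 + 2 = 42  −1 ⇒ G_2=41
G_2=41  [base 4] 2·4^2 + 2·4 + 1  →[4↦5]→  2·5^2 + 2·5 + 1 = 61  −1 ⇒ G_3=60
G_3=60  [base 5] 2·5^2 + 2·5  →[5↦6]→  2·6^2 + 2·6 = 84  −1 ⇒ G_4=83
G_4=83  [base 6] 2·6^2 + 6 + 5  →[6↦7]→  2·7^2 + 7 + 5 = 110  −1 ⇒ G_5=109

ω^2·2 + ω + 5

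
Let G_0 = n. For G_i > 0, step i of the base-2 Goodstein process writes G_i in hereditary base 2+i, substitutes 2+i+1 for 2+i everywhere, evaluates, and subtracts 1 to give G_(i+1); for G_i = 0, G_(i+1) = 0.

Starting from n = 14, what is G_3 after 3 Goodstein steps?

G_0=14  [base 2] 2^(2 + 1) + 2^2 + 2  →[2↦3]→  3^(3 + 1) + 3^3 + 3 = 111  −1 ⇒ G_1=110
G_1=110  [base 3] 3^(3 + 1) + 3^3 + 2  →[3↦4]→  4^(4 + 1) + 4^4 + 2 = 1282  −1 ⇒ G_2=1281
G_2=1281  [base 4] 4^(4 + 1) + 4^4 + 1  →[4↦5]→  5^(5 + 1) + 5^5 + 1 = 18751  −1 ⇒ G_3=18750
G_3=18750  [base 5] 5^(5 + 1) + 5^5  →[5↦6]→  6^(6 + 1) + 6^6 = 326592  −1 ⇒ G_4=326591

18750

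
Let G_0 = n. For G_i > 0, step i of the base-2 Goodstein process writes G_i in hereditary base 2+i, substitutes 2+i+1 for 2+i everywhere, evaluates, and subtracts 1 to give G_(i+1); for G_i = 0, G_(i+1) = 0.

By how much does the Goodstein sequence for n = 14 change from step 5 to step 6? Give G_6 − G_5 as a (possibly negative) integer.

128542131

G_0 = 14. HB_2(14) = 2^(2 + 1) + 2^2 + 2. Bump = 111. G_1 = 110.
G_1 = 110. HB_3(110) = 3^(3 + 1) + 3^3 + 2. Bump = 1282. G_2 = 1281.
G_2 = 1281. HB_4(1281) = 4^(4 + 1) + 4^4 + 1. Bump = 18751. G_3 = 18750.
G_3 = 18750. HB_5(18750) = 5^(5 + 1) + 5^5. Bump = 326592. G_4 = 326591.
G_4 = 326591. HB_6(326591) = 6^(6 + 1) + 5·6^5 + 5·6^4 + 5·6^3 + 5·6^2 + 5·6 + 5. Bump = 5862841. G_5 = 5862840.
G_5 = 5862840. HB_7(5862840) = 7^(7 + 1) + 5·7^5 + 5·7^4 + 5·7^3 + 5·7^2 + 5·7 + 4. Bump = 134404972. G_6 = 134404971.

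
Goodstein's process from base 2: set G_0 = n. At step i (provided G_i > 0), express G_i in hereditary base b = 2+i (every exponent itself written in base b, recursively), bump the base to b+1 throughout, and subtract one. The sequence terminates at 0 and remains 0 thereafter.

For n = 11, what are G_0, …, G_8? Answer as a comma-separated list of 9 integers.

i=0: 11 = 2^(2 + 1) + 2 + 1 (b=2); 2→3: 3^(3 + 1) + 3 + 1 = 85; 85−1 = 84
i=1: 84 = 3^(3 + 1) + 3 (b=3); 3→4: 4^(4 + 1) + 4 = 1028; 1028−1 = 1027
i=2: 1027 = 4^(4 + 1) + 3 (b=4); 4→5: 5^(5 + 1) + 3 = 15628; 15628−1 = 15627
i=3: 15627 = 5^(5 + 1) + 2 (b=5); 5→6: 6^(6 + 1) + 2 = 279938; 279938−1 = 279937
i=4: 279937 = 6^(6 + 1) + 1 (b=6); 6→7: 7^(7 + 1) + 1 = 5764802; 5764802−1 = 5764801
i=5: 5764801 = 7^(7 + 1) (b=7); 7→8: 8^(8 + 1) = 134217728; 134217728−1 = 134217727
i=6: 134217727 = 7·8^8 + 7·8^7 + 7·8^6 + 7·8^5 + 7·8^4 + 7·8^3 + 7·8^2 + 7·8 + 7 (b=8); 8→9: 7·9^9 + 7·9^7 + 7·9^6 + 7·9^5 + 7·9^4 + 7·9^3 + 7·9^2 + 7·9 + 7 = 2749609303; 2749609303−1 = 2749609302
i=7: 2749609302 = 7·9^9 + 7·9^7 + 7·9^6 + 7·9^5 + 7·9^4 + 7·9^3 + 7·9^2 + 7·9 + 6 (b=9); 9→10: 7·10^10 + 7·10^7 + 7·10^6 + 7·10^5 + 7·10^4 + 7·10^3 + 7·10^2 + 7·10 + 6 = 70077777776; 70077777776−1 = 70077777775

11, 84, 1027, 15627, 279937, 5764801, 134217727, 2749609302, 70077777775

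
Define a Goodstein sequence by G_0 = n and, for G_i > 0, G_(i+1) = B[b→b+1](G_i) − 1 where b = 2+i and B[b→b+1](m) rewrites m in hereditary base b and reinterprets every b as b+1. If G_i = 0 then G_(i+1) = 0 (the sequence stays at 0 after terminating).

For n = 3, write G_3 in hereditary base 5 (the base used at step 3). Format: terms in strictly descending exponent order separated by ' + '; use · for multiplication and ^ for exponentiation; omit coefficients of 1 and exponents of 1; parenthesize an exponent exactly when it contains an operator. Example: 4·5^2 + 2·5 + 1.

2

3 —HB2→ 2 + 1 —bump→ 3 + 1 = 4 —(−1)→ 3
3 —HB3→ 3 —bump→ 4 = 4 —(−1)→ 3
3 —HB4→ 3 —bump→ 3 = 3 —(−1)→ 2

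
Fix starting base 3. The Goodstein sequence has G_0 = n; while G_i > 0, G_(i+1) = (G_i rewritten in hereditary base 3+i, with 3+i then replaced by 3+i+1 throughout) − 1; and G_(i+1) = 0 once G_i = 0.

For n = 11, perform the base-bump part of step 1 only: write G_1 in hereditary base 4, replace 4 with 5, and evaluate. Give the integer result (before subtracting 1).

26

G_0 = 11. HB_3(11) = 3^2 + 2. Bump = 18. G_1 = 17.
G_1 = 17. HB_4(17) = 4^2 + 1. Bump = 26. G_2 = 25.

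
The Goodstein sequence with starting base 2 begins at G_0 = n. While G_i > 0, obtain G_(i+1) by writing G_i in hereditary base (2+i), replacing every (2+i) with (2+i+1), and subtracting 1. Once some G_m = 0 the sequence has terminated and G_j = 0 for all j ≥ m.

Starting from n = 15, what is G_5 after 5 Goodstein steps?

G_0=15  [base 2] 2^(2 + 1) + 2^2 + 2 + 1  →[2↦3]→  3^(3 + 1) + 3^3 + 3 + 1 = 112  −1 ⇒ G_1=111
G_1=111  [base 3] 3^(3 + 1) + 3^3 + 3  →[3↦4]→  4^(4 + 1) + 4^4 + 4 = 1284  −1 ⇒ G_2=1283
G_2=1283  [base 4] 4^(4 + 1) + 4^4 + 3  →[4↦5]→  5^(5 + 1) + 5^5 + 3 = 18753  −1 ⇒ G_3=18752
G_3=18752  [base 5] 5^(5 + 1) + 5^5 + 2  →[5↦6]→  6^(6 + 1) + 6^6 + 2 = 326594  −1 ⇒ G_4=326593
G_4=326593  [base 6] 6^(6 + 1) + 6^6 + 1  →[6↦7]→  7^(7 + 1) + 7^7 + 1 = 6588345  −1 ⇒ G_5=6588344

6588344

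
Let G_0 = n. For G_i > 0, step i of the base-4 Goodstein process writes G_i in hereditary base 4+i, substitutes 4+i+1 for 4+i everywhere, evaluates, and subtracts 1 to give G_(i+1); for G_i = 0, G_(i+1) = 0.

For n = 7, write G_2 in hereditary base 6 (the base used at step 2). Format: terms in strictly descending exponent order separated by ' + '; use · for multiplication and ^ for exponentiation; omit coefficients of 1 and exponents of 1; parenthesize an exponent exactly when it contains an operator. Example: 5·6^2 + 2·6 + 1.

i=0: 7 = 4 + 3 (b=4); 4→5: 5 + 3 = 8; 8−1 = 7
i=1: 7 = 5 + 2 (b=5); 5→6: 6 + 2 = 8; 8−1 = 7

6 + 1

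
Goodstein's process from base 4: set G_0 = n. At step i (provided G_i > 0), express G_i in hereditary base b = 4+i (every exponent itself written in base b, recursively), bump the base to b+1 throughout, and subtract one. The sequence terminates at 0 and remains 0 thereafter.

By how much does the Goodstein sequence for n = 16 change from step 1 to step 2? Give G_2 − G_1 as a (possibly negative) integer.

3

(0) 16|_4 = 4^2 ↦ 5^2|_5 = 25 ⇒ 24
(1) 24|_5 = 4·5 + 4 ↦ 4·6 + 4|_6 = 28 ⇒ 27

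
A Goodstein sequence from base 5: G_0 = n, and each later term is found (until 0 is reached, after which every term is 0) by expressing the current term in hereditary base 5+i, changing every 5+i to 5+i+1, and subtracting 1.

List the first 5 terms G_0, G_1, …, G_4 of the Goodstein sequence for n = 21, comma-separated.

step 0: 21 = 4·5 + 1; sub 6 for 5: 4·6 + 1; = 25; G_1 = 25−1 = 24
step 1: 24 = 4·6; sub 7 for 6: 4·7; = 28; G_2 = 28−1 = 27
step 2: 27 = 3·7 + 6; sub 8 for 7: 3·8 + 6; = 30; G_3 = 30−1 = 29
step 3: 29 = 3·8 + 5; sub 9 for 8: 3·9 + 5; = 32; G_4 = 32−1 = 31

21, 24, 27, 29, 31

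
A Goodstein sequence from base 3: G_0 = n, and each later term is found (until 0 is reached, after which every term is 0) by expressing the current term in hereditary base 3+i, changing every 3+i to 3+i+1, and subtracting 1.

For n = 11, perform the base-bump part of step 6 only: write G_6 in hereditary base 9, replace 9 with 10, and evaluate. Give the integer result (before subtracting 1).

52

step 0: 11 = 3^2 + 2; sub 4 for 3: 4^2 + 2; = 18; G_1 = 18−1 = 17
step 1: 17 = 4^2 + 1; sub 5 for 4: 5^2 + 1; = 26; G_2 = 26−1 = 25
step 2: 25 = 5^2; sub 6 for 5: 6^2; = 36; G_3 = 36−1 = 35
step 3: 35 = 5·6 + 5; sub 7 for 6: 5·7 + 5; = 40; G_4 = 40−1 = 39
step 4: 39 = 5·7 + 4; sub 8 for 7: 5·8 + 4; = 44; G_5 = 44−1 = 43
step 5: 43 = 5·8 + 3; sub 9 for 8: 5·9 + 3; = 48; G_6 = 48−1 = 47
step 6: 47 = 5·9 + 2; sub 10 for 9: 5·10 + 2; = 52; G_7 = 52−1 = 51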